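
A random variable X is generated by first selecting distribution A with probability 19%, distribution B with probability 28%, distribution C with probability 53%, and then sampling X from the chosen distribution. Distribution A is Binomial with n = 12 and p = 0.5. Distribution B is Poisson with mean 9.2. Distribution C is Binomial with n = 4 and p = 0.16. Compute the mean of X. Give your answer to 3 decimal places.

4.055

Component means — A: 6; B: 9.2; C: 0.64.
E[X] = 0.19·6 + 0.28·9.2 + 0.53·0.64 = 4.0552.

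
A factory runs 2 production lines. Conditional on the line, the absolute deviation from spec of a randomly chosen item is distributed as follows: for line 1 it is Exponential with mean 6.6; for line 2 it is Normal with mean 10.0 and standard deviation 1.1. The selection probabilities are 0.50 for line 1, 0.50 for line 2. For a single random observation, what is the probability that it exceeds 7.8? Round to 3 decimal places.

0.642

Conditional on each line, P(X > 7.8): 1: 0.306721; 2: 0.97725.
By total probability, P(X > 7.8) = 0.5·0.306721 + 0.5·0.97725 = 0.641985.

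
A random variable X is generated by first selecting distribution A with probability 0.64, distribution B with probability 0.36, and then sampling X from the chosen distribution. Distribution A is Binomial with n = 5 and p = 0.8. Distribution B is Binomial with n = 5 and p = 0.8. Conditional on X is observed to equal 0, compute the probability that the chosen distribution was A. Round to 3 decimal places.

0.640

Likelihoods P(X=0 | ·): A: 0.00032; B: 0.00032.
Posterior ∝ prior × likelihood. Numerator for A: 0.64·0.00032 = 0.0002048.
Normalizing constant: 0.64·0.00032 + 0.36·0.00032 = 0.00032.
P(A | observation) = 0.0002048 / 0.00032 = 0.64.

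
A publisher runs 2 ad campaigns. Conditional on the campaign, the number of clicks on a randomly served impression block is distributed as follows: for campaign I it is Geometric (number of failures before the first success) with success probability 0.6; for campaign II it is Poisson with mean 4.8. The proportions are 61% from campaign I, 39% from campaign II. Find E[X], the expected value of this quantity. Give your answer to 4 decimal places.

2.2787

Component means — I: 0.666667; II: 4.8.
E[X] = 0.61·0.666667 + 0.39·4.8 = 2.27867.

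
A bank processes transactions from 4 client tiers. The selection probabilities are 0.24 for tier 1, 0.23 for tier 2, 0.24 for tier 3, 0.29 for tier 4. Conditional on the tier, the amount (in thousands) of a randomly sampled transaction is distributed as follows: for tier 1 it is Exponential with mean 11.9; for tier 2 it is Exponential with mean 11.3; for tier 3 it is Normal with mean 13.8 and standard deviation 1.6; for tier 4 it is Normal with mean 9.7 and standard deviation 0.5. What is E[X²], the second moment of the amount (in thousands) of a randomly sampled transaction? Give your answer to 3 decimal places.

For each component E[X²] = Var + (mean)², giving 1: 283.22; 2: 255.38; 3: 193; 4: 94.34.
Overall E[X²] = 0.24·283.22 + 0.23·255.38 + 0.24·193 + 0.29·94.34 = 200.389.

200.389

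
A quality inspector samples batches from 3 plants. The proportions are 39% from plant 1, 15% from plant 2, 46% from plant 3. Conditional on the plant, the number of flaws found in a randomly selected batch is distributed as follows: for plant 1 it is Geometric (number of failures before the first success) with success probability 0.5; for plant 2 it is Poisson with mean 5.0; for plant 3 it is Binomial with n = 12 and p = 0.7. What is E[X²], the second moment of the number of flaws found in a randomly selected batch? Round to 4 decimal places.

For each component E[X²] = Var + (mean)², giving 1: 3; 2: 30; 3: 73.08.
Overall E[X²] = 0.39·3 + 0.15·30 + 0.46·73.08 = 39.2868.

39.2868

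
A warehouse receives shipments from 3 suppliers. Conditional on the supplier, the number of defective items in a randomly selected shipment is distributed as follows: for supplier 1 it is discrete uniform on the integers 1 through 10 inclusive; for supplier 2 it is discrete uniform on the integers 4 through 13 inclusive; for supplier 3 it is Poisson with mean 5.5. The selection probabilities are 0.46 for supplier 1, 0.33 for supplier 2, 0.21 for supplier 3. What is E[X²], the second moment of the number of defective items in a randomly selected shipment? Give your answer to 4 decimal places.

For each component E[X²] = Var + (mean)², giving 1: 38.5; 2: 80.5; 3: 35.75.
Overall E[X²] = 0.46·38.5 + 0.33·80.5 + 0.21·35.75 = 51.7825.

51.7825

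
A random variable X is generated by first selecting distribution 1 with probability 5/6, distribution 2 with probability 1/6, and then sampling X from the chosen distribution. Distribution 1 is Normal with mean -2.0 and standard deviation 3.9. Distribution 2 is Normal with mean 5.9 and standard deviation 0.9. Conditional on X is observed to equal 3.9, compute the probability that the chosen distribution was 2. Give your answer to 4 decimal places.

0.1873

Likelihoods f(3.9 | ·): 1: 0.0325744; 2: 0.0375263.
Posterior ∝ prior × likelihood. Numerator for 2: 0.166667·0.0375263 = 0.00625438.
Normalizing constant: 0.833333·0.0325744 + 0.166667·0.0375263 = 0.0333997.
P(2 | observation) = 0.00625438 / 0.0333997 = 0.187258.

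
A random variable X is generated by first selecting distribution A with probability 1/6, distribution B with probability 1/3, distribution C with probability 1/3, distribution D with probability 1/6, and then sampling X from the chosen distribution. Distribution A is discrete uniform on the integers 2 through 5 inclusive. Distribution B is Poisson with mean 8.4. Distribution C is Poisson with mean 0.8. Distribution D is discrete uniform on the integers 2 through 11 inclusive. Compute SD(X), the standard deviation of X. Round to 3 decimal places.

Per component, A: μ=3.5, E[X²]=13.5; B: μ=8.4, E[X²]=78.96; C: μ=0.8, E[X²]=1.44; D: μ=6.5, E[X²]=50.5.
E[X] = 0.166667·3.5 + 0.333333·8.4 + 0.333333·0.8 + 0.166667·6.5 = 4.73333.
E[X²] = 0.166667·13.5 + 0.333333·78.96 + 0.333333·1.44 + 0.166667·50.5 = 37.4667.
Var(X) = E[X²] − (E[X])² = 37.4667 − 22.4044 = 15.0622.
SD(X) = √15.0622 = 3.88101.

3.881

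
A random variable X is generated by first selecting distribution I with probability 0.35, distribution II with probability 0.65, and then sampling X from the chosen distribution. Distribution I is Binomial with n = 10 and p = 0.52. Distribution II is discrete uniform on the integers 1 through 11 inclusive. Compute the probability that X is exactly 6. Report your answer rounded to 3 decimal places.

0.136

Conditional on each component, P(X = 6): I: 0.220396; II: 0.0909091.
By total probability, P(X = 6) = 0.35·0.220396 + 0.65·0.0909091 = 0.13623.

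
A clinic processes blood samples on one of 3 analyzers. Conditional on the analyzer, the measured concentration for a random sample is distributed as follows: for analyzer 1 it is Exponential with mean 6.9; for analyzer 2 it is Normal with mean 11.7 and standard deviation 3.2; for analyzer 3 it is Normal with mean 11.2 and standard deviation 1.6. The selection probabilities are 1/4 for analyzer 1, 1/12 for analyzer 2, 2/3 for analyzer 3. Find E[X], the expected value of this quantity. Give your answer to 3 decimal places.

10.167

Component means — 1: 6.9; 2: 11.7; 3: 11.2.
E[X] = 0.25·6.9 + 0.0833333·11.7 + 0.666667·11.2 = 10.1667.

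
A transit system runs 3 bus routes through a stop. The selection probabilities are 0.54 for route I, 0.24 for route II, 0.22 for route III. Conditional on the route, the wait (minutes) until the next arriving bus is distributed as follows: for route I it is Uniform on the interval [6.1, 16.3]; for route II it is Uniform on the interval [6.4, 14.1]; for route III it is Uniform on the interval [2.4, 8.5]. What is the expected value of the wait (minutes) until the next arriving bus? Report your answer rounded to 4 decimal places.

9.7070

Component means — I: 11.2; II: 10.25; III: 5.45.
E[X] = 0.54·11.2 + 0.24·10.25 + 0.22·5.45 = 9.707.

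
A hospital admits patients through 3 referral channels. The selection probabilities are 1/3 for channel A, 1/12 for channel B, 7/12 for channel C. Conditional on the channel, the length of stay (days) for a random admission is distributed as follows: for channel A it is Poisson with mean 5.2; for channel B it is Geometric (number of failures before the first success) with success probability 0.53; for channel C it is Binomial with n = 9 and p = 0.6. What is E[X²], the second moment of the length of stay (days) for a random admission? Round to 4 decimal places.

For each component E[X²] = Var + (mean)², giving A: 32.24; B: 2.45959; C: 31.32.
Overall E[X²] = 0.333333·32.24 + 0.0833333·2.45959 + 0.583333·31.32 = 29.2216.

29.2216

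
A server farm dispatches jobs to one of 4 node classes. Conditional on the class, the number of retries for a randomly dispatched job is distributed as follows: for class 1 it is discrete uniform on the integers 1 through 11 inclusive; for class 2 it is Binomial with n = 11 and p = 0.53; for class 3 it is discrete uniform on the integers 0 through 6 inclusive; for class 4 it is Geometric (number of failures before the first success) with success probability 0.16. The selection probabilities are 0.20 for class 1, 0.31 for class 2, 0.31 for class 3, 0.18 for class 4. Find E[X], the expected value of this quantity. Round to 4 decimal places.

Component means — 1: 6; 2: 5.83; 3: 3; 4: 5.25.
E[X] = 0.2·6 + 0.31·5.83 + 0.31·3 + 0.18·5.25 = 4.8823.

4.8823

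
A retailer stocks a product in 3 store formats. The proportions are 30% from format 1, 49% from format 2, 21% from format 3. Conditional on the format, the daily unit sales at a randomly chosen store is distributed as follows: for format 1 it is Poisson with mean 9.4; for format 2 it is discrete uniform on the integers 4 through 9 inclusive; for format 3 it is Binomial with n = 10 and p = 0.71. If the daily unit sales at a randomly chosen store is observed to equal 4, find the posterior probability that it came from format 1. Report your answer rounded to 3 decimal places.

0.084

Likelihoods P(X=4 | ·): 1: 0.0269111; 2: 0.166667; 3: 0.0317425.
Posterior ∝ prior × likelihood. Numerator for 1: 0.3·0.0269111 = 0.00807334.
Normalizing constant: 0.3·0.0269111 + 0.49·0.166667 + 0.21·0.0317425 = 0.0964059.
P(1 | observation) = 0.00807334 / 0.0964059 = 0.0837432.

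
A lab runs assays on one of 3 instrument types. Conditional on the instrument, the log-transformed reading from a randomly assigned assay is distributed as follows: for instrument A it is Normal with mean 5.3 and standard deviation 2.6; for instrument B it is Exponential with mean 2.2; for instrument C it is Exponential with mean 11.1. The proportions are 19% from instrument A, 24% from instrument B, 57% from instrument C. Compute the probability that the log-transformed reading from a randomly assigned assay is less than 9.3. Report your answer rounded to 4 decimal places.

0.7381

Conditional on each instrument, P(X < 9.3): A: 0.938032; B: 0.985408; C: 0.567355.
By total probability, P(X < 9.3) = 0.19·0.938032 + 0.24·0.985408 + 0.57·0.567355 = 0.738116.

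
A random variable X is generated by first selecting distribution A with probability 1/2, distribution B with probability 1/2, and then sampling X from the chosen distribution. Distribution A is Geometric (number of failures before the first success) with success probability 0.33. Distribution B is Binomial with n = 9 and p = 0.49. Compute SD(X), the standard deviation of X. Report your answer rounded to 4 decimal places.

2.3699

Per component, A: μ=2.0303, E[X²]=10.2746; B: μ=4.41, E[X²]=21.6972.
E[X] = 0.5·2.0303 + 0.5·4.41 = 3.22015.
E[X²] = 0.5·10.2746 + 0.5·21.6972 = 15.9859.
Var(X) = E[X²] − (E[X])² = 15.9859 − 10.3694 = 5.61651.
SD(X) = √5.61651 = 2.36992.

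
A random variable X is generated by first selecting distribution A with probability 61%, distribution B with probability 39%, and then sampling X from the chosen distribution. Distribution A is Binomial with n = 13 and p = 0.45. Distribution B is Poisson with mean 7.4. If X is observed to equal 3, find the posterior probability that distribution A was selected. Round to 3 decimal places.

Likelihoods P(X=3 | ·): A: 0.0660132; B: 0.0412824.
Posterior ∝ prior × likelihood. Numerator for A: 0.61·0.0660132 = 0.040268.
Normalizing constant: 0.61·0.0660132 + 0.39·0.0412824 = 0.0563682.
P(A | observation) = 0.040268 / 0.0563682 = 0.714375.

0.714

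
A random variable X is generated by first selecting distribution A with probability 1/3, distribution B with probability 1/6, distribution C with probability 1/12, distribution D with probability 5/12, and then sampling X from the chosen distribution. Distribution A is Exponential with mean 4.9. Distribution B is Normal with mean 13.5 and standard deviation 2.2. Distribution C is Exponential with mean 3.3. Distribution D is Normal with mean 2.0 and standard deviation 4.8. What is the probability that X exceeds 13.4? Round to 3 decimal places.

Conditional on each component, P(X > 13.4): A: 0.0649139; B: 0.518127; C: 0.0172386; D: 0.00877448.
By total probability, P(X > 13.4) = 0.333333·0.0649139 + 0.166667·0.518127 + 0.0833333·0.0172386 + 0.416667·0.00877448 = 0.113085.

0.113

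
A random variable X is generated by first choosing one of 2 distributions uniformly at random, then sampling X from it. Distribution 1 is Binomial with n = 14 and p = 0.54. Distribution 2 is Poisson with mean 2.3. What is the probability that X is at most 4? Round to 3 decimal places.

0.483

Conditional on each component, P(X ≤ 4): 1: 0.0500043; 2: 0.916249.
By total probability, P(X ≤ 4) = 0.5·0.0500043 + 0.5·0.916249 = 0.483127.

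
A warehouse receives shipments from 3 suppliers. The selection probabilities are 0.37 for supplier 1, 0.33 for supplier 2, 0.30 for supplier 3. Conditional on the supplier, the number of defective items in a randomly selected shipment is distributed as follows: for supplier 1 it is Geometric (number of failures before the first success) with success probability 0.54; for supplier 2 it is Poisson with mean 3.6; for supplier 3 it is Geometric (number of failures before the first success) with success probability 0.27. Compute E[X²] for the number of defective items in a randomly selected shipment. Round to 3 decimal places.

For each component E[X²] = Var + (mean)², giving 1: 2.30316; 2: 16.56; 3: 17.3237.
Overall E[X²] = 0.37·2.30316 + 0.33·16.56 + 0.3·17.3237 = 11.5141.

11.514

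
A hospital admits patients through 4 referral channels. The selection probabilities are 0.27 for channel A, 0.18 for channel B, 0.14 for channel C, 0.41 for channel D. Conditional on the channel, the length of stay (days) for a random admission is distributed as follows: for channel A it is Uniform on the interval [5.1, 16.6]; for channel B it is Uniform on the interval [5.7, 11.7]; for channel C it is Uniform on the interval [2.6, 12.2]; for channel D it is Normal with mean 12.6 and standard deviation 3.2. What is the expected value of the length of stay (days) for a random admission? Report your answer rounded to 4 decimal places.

Component means — A: 10.85; B: 8.7; C: 7.4; D: 12.6.
E[X] = 0.27·10.85 + 0.18·8.7 + 0.14·7.4 + 0.41·12.6 = 10.6975.

10.6975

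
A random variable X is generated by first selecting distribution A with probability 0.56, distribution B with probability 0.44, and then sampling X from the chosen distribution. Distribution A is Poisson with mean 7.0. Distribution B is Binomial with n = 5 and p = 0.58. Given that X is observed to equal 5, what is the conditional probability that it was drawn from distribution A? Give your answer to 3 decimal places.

Likelihoods P(X=5 | ·): A: 0.127717; B: 0.0656357.
Posterior ∝ prior × likelihood. Numerator for A: 0.56·0.127717 = 0.0715213.
Normalizing constant: 0.56·0.127717 + 0.44·0.0656357 = 0.100401.
P(A | observation) = 0.0715213 / 0.100401 = 0.712357.

0.712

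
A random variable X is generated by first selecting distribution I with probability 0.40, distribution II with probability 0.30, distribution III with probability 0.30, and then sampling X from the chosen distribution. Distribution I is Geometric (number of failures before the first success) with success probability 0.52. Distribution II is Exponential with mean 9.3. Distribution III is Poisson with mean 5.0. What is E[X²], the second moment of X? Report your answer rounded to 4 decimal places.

For each component E[X²] = Var + (mean)², giving I: 2.62722; II: 172.98; III: 30.
Overall E[X²] = 0.4·2.62722 + 0.3·172.98 + 0.3·30 = 61.9449.

61.9449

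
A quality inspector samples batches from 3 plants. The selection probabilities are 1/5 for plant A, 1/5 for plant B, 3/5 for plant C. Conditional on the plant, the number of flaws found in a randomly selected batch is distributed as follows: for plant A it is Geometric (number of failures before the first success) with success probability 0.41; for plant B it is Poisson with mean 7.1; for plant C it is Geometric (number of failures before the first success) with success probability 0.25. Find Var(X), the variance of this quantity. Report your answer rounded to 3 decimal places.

Per component, A: μ=1.43902, E[X²]=5.58061; B: μ=7.1, E[X²]=57.51; C: μ=3, E[X²]=21.
E[X] = 0.2·1.43902 + 0.2·7.1 + 0.6·3 = 3.5078.
E[X²] = 0.2·5.58061 + 0.2·57.51 + 0.6·21 = 25.2181.
Var(X) = E[X²] − (E[X])² = 25.2181 − 12.3047 = 12.9134.

12.913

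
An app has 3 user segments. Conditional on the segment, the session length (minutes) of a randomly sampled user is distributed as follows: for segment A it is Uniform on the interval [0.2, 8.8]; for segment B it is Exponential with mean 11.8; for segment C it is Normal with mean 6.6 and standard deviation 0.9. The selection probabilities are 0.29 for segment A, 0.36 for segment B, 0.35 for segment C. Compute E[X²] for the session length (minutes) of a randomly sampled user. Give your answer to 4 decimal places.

For each component E[X²] = Var + (mean)², giving A: 26.4133; B: 278.48; C: 44.37.
Overall E[X²] = 0.29·26.4133 + 0.36·278.48 + 0.35·44.37 = 123.442.

123.4422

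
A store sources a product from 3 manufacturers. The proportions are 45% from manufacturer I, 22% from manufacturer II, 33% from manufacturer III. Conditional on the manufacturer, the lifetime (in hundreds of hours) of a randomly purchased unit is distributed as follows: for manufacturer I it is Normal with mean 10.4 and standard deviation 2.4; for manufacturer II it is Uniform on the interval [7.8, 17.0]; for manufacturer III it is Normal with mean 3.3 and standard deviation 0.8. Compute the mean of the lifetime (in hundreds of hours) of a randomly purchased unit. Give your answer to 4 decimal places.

Component means — I: 10.4; II: 12.4; III: 3.3.
E[X] = 0.45·10.4 + 0.22·12.4 + 0.33·3.3 = 8.497.

8.4970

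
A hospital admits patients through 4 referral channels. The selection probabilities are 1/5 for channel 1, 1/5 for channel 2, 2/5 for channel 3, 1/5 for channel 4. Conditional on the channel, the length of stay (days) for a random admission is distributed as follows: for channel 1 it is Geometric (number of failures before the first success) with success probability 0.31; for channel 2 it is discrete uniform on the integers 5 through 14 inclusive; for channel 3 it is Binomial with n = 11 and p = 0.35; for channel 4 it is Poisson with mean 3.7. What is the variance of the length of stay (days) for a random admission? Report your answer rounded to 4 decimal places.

11.1427

Per component, 1: μ=2.22581, E[X²]=12.1342; 2: μ=9.5, E[X²]=98.5; 3: μ=3.85, E[X²]=17.325; 4: μ=3.7, E[X²]=17.39.
E[X] = 0.2·2.22581 + 0.2·9.5 + 0.4·3.85 + 0.2·3.7 = 4.62516.
E[X²] = 0.2·12.1342 + 0.2·98.5 + 0.4·17.325 + 0.2·17.39 = 32.5348.
Var(X) = E[X²] − (E[X])² = 32.5348 − 21.3921 = 11.1427.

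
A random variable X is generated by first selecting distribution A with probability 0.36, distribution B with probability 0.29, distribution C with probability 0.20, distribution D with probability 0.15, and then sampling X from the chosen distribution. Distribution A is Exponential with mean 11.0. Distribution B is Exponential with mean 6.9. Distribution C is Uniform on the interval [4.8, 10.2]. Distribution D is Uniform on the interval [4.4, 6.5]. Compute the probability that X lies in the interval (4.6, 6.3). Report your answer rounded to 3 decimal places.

0.243

Conditional on each component, P(4.6 < X < 6.3): A: 0.0942573; B: 0.112116; C: 0.277778; D: 0.809524.
By total probability, P(4.6 < X < 6.3) = 0.36·0.0942573 + 0.29·0.112116 + 0.2·0.277778 + 0.15·0.809524 = 0.24343.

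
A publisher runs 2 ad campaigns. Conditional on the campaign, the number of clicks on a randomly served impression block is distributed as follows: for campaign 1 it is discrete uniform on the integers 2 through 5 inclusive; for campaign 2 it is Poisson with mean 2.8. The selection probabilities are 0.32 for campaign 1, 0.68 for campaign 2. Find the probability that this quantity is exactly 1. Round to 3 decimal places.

0.116

Conditional on each campaign, P(X = 1): 1: 0; 2: 0.170268.
By total probability, P(X = 1) = 0.32·0 + 0.68·0.170268 = 0.115782.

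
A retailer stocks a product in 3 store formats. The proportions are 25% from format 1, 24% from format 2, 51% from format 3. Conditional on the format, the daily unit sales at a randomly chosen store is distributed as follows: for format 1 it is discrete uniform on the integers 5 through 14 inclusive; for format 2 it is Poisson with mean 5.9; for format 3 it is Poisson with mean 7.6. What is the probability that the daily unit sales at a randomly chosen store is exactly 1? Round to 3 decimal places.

Conditional on each format, P(X = 1): 1: 0; 2: 0.0161627; 3: 0.00380343.
By total probability, P(X = 1) = 0.25·0 + 0.24·0.0161627 + 0.51·0.00380343 = 0.0058188.

0.006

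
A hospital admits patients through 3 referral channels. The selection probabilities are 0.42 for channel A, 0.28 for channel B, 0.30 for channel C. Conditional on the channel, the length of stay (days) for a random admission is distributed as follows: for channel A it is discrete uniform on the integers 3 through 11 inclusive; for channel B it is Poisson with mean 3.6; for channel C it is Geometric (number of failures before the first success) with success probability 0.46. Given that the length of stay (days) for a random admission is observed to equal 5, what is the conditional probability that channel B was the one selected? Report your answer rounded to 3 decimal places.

Likelihoods P(X=5 | ·): A: 0.111111; B: 0.13768; C: 0.0211216.
Posterior ∝ prior × likelihood. Numerator for B: 0.28·0.13768 = 0.0385504.
Normalizing constant: 0.42·0.111111 + 0.28·0.13768 + 0.3·0.0211216 = 0.0915536.
P(B | observation) = 0.0385504 / 0.0915536 = 0.42107.

0.421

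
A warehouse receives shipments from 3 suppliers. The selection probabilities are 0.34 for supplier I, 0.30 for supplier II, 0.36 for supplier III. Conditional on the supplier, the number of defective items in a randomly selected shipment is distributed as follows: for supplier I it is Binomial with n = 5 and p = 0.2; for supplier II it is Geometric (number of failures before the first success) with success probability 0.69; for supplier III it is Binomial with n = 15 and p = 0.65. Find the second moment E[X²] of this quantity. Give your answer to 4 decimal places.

36.3189

For each component E[X²] = Var + (mean)², giving I: 1.8; II: 0.852972; III: 98.475.
Overall E[X²] = 0.34·1.8 + 0.3·0.852972 + 0.36·98.475 = 36.3189.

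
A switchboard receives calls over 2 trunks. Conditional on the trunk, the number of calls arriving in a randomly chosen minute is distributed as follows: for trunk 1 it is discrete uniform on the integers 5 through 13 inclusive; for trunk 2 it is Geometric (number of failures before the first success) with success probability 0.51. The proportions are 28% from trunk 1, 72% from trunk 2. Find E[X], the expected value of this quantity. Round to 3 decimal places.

3.212

Component means — 1: 9; 2: 0.960784.
E[X] = 0.28·9 + 0.72·0.960784 = 3.21176.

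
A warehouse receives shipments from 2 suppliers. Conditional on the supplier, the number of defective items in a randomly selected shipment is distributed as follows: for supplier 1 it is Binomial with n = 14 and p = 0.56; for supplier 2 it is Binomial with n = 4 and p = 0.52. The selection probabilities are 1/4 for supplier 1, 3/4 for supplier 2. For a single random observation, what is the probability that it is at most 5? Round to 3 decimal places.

0.776

Conditional on each supplier, P(X ≤ 5): 1: 0.10427; 2: 1.
By total probability, P(X ≤ 5) = 0.25·0.10427 + 0.75·1 = 0.776068.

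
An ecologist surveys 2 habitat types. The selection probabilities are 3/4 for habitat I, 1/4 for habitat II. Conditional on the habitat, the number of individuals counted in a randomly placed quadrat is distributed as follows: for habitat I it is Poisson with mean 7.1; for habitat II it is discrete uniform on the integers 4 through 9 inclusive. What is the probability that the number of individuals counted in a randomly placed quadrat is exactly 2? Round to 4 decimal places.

Conditional on each habitat, P(X = 2): I: 0.0207968; II: 0.
By total probability, P(X = 2) = 0.75·0.0207968 + 0.25·0 = 0.0155976.

0.0156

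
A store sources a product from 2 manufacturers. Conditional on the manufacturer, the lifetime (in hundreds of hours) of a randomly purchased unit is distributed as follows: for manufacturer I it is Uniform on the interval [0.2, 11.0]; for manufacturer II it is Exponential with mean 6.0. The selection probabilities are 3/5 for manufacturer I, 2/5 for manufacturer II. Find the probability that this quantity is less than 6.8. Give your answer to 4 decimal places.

Conditional on each manufacturer, P(X < 6.8): I: 0.611111; II: 0.678042.
By total probability, P(X < 6.8) = 0.6·0.611111 + 0.4·0.678042 = 0.637883.

0.6379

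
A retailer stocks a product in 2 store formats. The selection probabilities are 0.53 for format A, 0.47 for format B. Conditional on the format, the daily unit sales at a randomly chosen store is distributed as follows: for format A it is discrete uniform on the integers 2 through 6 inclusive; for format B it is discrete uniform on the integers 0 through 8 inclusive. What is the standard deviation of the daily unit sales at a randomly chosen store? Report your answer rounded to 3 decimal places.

Per component, A: μ=4, E[X²]=18; B: μ=4, E[X²]=22.6667.
E[X] = 0.53·4 + 0.47·4 = 4.
E[X²] = 0.53·18 + 0.47·22.6667 = 20.1933.
Var(X) = E[X²] − (E[X])² = 20.1933 − 16 = 4.19333.
SD(X) = √4.19333 = 2.04776.

2.048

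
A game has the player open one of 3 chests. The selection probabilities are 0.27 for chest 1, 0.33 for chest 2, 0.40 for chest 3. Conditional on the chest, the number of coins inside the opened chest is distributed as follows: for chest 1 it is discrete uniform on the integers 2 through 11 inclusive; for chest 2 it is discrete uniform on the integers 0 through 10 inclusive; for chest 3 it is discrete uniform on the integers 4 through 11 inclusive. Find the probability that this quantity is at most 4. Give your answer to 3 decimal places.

0.281

Conditional on each chest, P(X ≤ 4): 1: 0.3; 2: 0.454545; 3: 0.125.
By total probability, P(X ≤ 4) = 0.27·0.3 + 0.33·0.454545 + 0.4·0.125 = 0.281.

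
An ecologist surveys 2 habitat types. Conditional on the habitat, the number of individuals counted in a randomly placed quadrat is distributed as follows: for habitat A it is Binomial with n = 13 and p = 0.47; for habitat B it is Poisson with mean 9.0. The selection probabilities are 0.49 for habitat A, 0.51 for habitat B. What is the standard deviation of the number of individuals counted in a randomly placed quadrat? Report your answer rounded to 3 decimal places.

Per component, A: μ=6.11, E[X²]=40.5704; B: μ=9, E[X²]=90.
E[X] = 0.49·6.11 + 0.51·9 = 7.5839.
E[X²] = 0.49·40.5704 + 0.51·90 = 65.7795.
Var(X) = E[X²] − (E[X])² = 65.7795 − 57.5155 = 8.26396.
SD(X) = √8.26396 = 2.87471.

2.875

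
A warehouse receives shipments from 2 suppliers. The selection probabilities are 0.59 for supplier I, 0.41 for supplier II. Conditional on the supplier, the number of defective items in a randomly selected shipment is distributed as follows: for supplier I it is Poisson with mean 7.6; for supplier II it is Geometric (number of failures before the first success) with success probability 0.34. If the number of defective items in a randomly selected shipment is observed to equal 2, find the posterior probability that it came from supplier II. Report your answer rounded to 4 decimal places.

Likelihoods P(X=2 | ·): I: 0.014453; II: 0.148104.
Posterior ∝ prior × likelihood. Numerator for II: 0.41·0.148104 = 0.0607226.
Normalizing constant: 0.59·0.014453 + 0.41·0.148104 = 0.0692499.
P(II | observation) = 0.0607226 / 0.0692499 = 0.876862.

0.8769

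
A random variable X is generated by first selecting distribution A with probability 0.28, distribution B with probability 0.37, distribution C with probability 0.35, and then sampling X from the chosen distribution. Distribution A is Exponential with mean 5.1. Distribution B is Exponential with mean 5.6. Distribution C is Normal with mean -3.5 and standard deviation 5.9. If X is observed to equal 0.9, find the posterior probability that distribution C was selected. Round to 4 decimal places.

Likelihoods f(0.9 | ·): A: 0.164358; B: 0.15206; C: 0.0512022.
Posterior ∝ prior × likelihood. Numerator for C: 0.35·0.0512022 = 0.0179208.
Normalizing constant: 0.28·0.164358 + 0.37·0.15206 + 0.35·0.0512022 = 0.120203.
P(C | observation) = 0.0179208 / 0.120203 = 0.149088.

0.1491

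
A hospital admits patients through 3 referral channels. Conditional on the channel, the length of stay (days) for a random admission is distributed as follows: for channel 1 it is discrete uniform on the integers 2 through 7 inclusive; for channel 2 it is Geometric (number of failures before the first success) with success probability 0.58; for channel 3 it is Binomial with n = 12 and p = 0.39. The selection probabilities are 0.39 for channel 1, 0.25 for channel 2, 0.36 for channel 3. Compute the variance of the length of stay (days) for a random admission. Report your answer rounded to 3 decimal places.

Per component, 1: μ=4.5, E[X²]=23.1667; 2: μ=0.724138, E[X²]=1.77289; 3: μ=4.68, E[X²]=24.7572.
E[X] = 0.39·4.5 + 0.25·0.724138 + 0.36·4.68 = 3.62083.
E[X²] = 0.39·23.1667 + 0.25·1.77289 + 0.36·24.7572 = 18.3908.
Var(X) = E[X²] − (E[X])² = 18.3908 − 13.1104 = 5.28037.

5.280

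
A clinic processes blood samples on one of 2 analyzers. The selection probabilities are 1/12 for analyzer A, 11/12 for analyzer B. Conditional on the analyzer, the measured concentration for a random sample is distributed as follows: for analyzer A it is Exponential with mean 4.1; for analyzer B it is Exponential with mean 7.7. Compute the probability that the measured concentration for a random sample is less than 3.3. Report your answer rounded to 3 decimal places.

Conditional on each analyzer, P(X < 3.3): A: 0.552858; B: 0.348561.
By total probability, P(X < 3.3) = 0.0833333·0.552858 + 0.916667·0.348561 = 0.365586.

0.366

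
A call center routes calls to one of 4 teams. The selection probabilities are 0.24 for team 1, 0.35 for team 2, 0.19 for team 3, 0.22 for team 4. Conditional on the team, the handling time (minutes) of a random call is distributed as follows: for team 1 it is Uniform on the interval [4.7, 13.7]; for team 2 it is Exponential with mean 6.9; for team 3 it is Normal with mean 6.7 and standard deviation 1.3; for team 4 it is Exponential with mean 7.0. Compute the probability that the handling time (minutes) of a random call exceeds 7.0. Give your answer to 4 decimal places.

Conditional on each team, P(X > 7.0): 1: 0.744444; 2: 0.362586; 3: 0.408747; 4: 0.367879.
By total probability, P(X > 7.0) = 0.24·0.744444 + 0.35·0.362586 + 0.19·0.408747 + 0.22·0.367879 = 0.464167.

0.4642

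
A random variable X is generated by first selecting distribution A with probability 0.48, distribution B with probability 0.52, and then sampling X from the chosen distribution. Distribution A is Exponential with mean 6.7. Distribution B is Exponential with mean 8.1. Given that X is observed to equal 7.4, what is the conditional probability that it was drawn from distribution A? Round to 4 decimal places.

0.4797

Likelihoods f(7.4 | ·): A: 0.0494603; B: 0.0495167.
Posterior ∝ prior × likelihood. Numerator for A: 0.48·0.0494603 = 0.0237409.
Normalizing constant: 0.48·0.0494603 + 0.52·0.0495167 = 0.0494896.
P(A | observation) = 0.0237409 / 0.0494896 = 0.479715.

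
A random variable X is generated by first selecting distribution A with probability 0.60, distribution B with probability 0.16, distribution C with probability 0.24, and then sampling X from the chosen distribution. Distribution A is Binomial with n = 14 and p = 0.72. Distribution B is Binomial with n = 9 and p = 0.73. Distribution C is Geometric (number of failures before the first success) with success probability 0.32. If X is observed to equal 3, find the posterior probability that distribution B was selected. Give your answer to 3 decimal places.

Likelihoods P(X=3 | ·): A: 0.000112678; B: 0.0126599; C: 0.100618.
Posterior ∝ prior × likelihood. Numerator for B: 0.16·0.0126599 = 0.00202558.
Normalizing constant: 0.6·0.000112678 + 0.16·0.0126599 + 0.24·0.100618 = 0.0262416.
P(B | observation) = 0.00202558 / 0.0262416 = 0.0771899.

0.077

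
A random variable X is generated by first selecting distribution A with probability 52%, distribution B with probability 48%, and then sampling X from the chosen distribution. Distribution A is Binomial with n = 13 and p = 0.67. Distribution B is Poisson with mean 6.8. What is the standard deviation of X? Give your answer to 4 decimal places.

Per component, A: μ=8.71, E[X²]=78.7384; B: μ=6.8, E[X²]=53.04.
E[X] = 0.52·8.71 + 0.48·6.8 = 7.7932.
E[X²] = 0.52·78.7384 + 0.48·53.04 = 66.4032.
Var(X) = E[X²] − (E[X])² = 66.4032 − 60.734 = 5.6692.
SD(X) = √5.6692 = 2.38101.

2.3810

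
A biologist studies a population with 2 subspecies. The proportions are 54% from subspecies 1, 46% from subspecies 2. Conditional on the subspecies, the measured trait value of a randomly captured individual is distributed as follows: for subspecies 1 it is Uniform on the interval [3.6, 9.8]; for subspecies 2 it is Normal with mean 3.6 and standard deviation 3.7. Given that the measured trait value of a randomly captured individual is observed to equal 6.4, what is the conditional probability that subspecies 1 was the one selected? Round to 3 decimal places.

Likelihoods f(6.4 | ·): 1: 0.16129; 2: 0.0809752.
Posterior ∝ prior × likelihood. Numerator for 1: 0.54·0.16129 = 0.0870968.
Normalizing constant: 0.54·0.16129 + 0.46·0.0809752 = 0.124345.
P(1 | observation) = 0.0870968 / 0.124345 = 0.700442.

0.700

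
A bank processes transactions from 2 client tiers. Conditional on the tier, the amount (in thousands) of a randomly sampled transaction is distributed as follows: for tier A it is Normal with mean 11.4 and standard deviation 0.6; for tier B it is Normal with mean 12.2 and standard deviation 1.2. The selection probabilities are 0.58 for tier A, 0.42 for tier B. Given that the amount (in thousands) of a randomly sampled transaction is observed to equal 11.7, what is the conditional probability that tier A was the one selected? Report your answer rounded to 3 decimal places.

Likelihoods f(11.7 | ·): A: 0.586776; B: 0.30481.
Posterior ∝ prior × likelihood. Numerator for A: 0.58·0.586776 = 0.34033.
Normalizing constant: 0.58·0.586776 + 0.42·0.30481 = 0.46835.
P(A | observation) = 0.34033 / 0.46835 = 0.726657.

0.727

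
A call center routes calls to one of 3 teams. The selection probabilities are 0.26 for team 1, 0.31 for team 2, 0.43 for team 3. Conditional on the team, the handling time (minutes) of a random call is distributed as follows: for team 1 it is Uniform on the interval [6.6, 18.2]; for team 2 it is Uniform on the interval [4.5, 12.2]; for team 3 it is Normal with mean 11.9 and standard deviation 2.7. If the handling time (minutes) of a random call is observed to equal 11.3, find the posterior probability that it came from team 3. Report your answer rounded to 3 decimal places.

Likelihoods f(11.3 | ·): 1: 0.0862069; 2: 0.12987; 3: 0.144153.
Posterior ∝ prior × likelihood. Numerator for 3: 0.43·0.144153 = 0.0619857.
Normalizing constant: 0.26·0.0862069 + 0.31·0.12987 + 0.43·0.144153 = 0.124659.
P(3 | observation) = 0.0619857 / 0.124659 = 0.497241.

0.497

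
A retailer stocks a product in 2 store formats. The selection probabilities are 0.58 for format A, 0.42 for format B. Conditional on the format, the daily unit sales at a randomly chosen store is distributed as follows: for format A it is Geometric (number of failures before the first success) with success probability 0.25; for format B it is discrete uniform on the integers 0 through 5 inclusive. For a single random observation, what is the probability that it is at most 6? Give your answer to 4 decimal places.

0.9226

Conditional on each format, P(X ≤ 6): A: 0.866516; B: 1.
By total probability, P(X ≤ 6) = 0.58·0.866516 + 0.42·1 = 0.922579.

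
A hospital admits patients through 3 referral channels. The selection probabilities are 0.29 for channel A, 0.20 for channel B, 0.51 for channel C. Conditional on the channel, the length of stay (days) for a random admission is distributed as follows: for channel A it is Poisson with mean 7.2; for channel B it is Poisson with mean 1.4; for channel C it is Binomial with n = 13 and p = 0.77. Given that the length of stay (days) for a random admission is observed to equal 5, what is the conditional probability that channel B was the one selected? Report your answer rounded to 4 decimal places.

0.0574

Likelihoods P(X=5 | ·): A: 0.120382; B: 0.0110521; C: 0.00272807.
Posterior ∝ prior × likelihood. Numerator for B: 0.2·0.0110521 = 0.00221043.
Normalizing constant: 0.29·0.120382 + 0.2·0.0110521 + 0.51·0.00272807 = 0.0385125.
P(B | observation) = 0.00221043 / 0.0385125 = 0.0573952.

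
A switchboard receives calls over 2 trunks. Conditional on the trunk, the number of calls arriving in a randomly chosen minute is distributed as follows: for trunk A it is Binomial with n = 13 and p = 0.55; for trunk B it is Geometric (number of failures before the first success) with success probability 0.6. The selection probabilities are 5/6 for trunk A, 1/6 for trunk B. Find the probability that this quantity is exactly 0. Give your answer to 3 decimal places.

Conditional on each trunk, P(X = 0): A: 3.10286e-05; B: 0.6.
By total probability, P(X = 0) = 0.833333·3.10286e-05 + 0.166667·0.6 = 0.100026.

0.100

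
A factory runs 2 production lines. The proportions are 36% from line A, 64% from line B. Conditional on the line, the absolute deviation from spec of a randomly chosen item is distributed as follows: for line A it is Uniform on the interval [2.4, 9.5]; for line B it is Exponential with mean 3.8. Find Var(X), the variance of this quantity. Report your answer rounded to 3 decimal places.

Per component, A: μ=5.95, E[X²]=39.6033; B: μ=3.8, E[X²]=28.88.
E[X] = 0.36·5.95 + 0.64·3.8 = 4.574.
E[X²] = 0.36·39.6033 + 0.64·28.88 = 32.7404.
Var(X) = E[X²] − (E[X])² = 32.7404 − 20.9215 = 11.8189.

11.819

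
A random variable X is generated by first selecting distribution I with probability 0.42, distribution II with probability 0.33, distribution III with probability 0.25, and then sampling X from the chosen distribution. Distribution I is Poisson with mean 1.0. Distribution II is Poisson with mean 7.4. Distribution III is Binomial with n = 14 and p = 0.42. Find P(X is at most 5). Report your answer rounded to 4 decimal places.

0.6092

Conditional on each component, P(X ≤ 5): I: 0.999406; II: 0.252557; III: 0.424605.
By total probability, P(X ≤ 5) = 0.42·0.999406 + 0.33·0.252557 + 0.25·0.424605 = 0.609245.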